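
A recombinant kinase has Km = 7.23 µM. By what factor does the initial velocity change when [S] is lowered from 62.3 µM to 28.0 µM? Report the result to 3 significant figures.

0.887

The fractional saturations are [S]/(Km+[S]) = 62.3/69.53 = 0.8960 and 28.0/35.23 = 0.7948.
v₂/v₁ is just their ratio: 0.7948/0.8960 = 0.887.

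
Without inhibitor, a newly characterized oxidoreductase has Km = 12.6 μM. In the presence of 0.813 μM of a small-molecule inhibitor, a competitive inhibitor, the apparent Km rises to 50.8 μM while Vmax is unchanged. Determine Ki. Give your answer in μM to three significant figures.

Competitive: Km,app = α·Km with α = 1 + [I]/Ki.
α = Km,app/Km = 50.8/12.6 = 4.032.
Ki = [I]/(α − 1) = 0.813/3.032 = 0.268 μM.

0.268 μM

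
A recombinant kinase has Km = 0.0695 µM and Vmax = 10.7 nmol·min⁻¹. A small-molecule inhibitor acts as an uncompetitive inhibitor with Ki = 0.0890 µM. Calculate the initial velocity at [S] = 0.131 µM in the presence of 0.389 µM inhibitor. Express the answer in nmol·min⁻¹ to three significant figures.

α = 1 + [I]/Ki = 1 + 0.389/0.0890 = 5.371.
For an uncompetitive inhibitor, both parameters are divided by α, giving Vmax/α and Km/α: Km,app = 0.0129 µM, Vmax,app = 1.99 nmol·min⁻¹.
v = Vmax,app·[S]/(Km,app + [S]) = 1.99 × 0.131/(0.0129 + 0.131) = 1.81 nmol·min⁻¹.

1.81 nmol·min⁻¹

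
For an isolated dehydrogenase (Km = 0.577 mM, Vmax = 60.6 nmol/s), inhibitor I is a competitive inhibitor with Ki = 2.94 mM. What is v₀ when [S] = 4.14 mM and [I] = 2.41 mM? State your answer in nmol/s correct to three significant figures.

48.3 nmol/s

α = 1 + [I]/Ki = 1 + 2.41/2.94 = 1.820.
For a competitive inhibitor, Vmax is unchanged and the apparent Km becomes α·Km: Km,app = 1.05 mM, Vmax,app = 60.6 nmol/s.
v = Vmax,app·[S]/(Km,app + [S]) = 60.6 × 4.14/(1.05 + 4.14) = 48.3 nmol/s.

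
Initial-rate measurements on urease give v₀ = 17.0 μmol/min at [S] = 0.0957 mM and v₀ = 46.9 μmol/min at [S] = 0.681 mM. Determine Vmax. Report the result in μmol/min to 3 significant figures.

65.8 μmol/min

From v = Vmax[S]/(Km+[S]), each point gives Vmax = v(Km+[S])/[S].
Equating: 17.0(Km+0.0957)/0.0957 = 46.9(Km+0.681)/0.681.
177.6·Km + 17.0 = 68.87·Km + 46.9, so (177.6 − 68.87)·Km = 46.9 − 17.0.
Km = 29.90/108.8 = 0.275 mM; then Vmax = 17.0(0.275+0.0957)/0.0957 = 65.8 μmol/min.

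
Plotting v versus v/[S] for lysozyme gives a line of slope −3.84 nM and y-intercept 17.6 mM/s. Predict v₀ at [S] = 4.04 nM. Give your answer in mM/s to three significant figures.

In the Eadie–Hofstee form v = Vmax − Km·(v/[S]), the slope is −Km and the intercept is Vmax, so Km = 3.84 nM and Vmax = 17.6 mM/s.
v = 17.6 × 4.04/(3.84 + 4.04) = 9.02 mM/s.

9.02 mM/s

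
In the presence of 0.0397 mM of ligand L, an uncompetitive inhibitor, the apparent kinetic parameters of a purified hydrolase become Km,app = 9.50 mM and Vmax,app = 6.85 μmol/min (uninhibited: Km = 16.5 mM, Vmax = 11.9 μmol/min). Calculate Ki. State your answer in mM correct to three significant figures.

0.0539 mM

Uncompetitive: Vmax,app = Vmax/α (and Km,app = Km/α) with α = 1 + [I]/Ki.
α = Vmax/Vmax,app = 11.9/6.85 = 1.737.
Ki = [I]/(α − 1) = 0.0397/0.7372 = 0.0539 mM.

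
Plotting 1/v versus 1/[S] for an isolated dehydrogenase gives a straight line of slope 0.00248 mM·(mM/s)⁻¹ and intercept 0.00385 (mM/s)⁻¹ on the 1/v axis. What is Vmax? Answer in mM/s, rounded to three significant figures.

The y-intercept of a Lineweaver–Burk plot equals 1/Vmax, so Vmax = 1/0.00385 = 260 mM/s.

260 mM/s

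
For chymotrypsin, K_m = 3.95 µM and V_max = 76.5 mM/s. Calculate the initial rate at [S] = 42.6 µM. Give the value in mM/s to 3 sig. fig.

[S]/(Km+[S]) = 42.6/46.55 = 0.9151, the fractional saturation.
v = 0.9151 × Vmax = 0.9151 × 76.5 = 70.0 mM/s.

70.0 mM/s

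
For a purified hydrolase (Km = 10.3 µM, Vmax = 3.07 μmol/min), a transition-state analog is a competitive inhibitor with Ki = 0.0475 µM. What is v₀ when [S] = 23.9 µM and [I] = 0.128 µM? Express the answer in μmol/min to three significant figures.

1.18 μmol/min

α = 1 + [I]/Ki = 1 + 0.128/0.0475 = 3.695.
For a competitive inhibitor, Vmax is unchanged and the apparent Km becomes α·Km: Km,app = 38.1 µM, Vmax,app = 3.07 μmol/min.
v = Vmax,app·[S]/(Km,app + [S]) = 3.07 × 23.9/(38.1 + 23.9) = 1.18 μmol/min.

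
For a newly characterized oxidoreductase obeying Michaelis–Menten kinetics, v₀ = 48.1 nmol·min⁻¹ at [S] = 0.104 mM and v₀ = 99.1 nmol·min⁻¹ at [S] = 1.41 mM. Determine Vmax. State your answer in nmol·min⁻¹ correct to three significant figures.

In reciprocal form, 1/v = (Km/Vmax)·(1/[S]) + 1/Vmax. The two points give (1/[S], 1/v) = (9.615, 0.02079) and (0.7092, 0.01009).
Slope = (0.02079 − 0.01009)/(9.615 − 0.7092) = 0.001201; intercept = 0.02079 − 0.001201×9.615 = 0.009239.
Vmax = 1/intercept = 108 nmol·min⁻¹; Km = slope × Vmax = 0.001201 × 108 = 0.130 mM.

108 nmol·min⁻¹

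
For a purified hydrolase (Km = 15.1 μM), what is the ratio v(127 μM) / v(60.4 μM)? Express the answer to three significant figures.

1.12

Since Vmax cancels, v₂/v₁ = [S]₂(Km+[S]₁) / [S]₁(Km+[S]₂).
= 127×(15.1+60.4) / (60.4×(15.1+127)) = 9588/8583 = 1.12.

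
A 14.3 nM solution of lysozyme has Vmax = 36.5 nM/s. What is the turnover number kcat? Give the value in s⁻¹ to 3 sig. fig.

2.55 s⁻¹

kcat = Vmax/[E]total = 36.5 nM/s / 14.3 nM = 2.55 s⁻¹.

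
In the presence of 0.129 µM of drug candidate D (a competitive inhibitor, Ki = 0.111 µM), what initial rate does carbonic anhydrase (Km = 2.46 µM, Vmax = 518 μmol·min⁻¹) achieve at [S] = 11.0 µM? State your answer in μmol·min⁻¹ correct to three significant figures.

349 μmol·min⁻¹

α = 1 + [I]/Ki = 1 + 0.129/0.111 = 2.162.
For a competitive inhibitor, Vmax is unchanged and the apparent Km becomes α·Km: Km,app = 5.32 µM, Vmax,app = 518 μmol·min⁻¹.
v = Vmax,app·[S]/(Km,app + [S]) = 518 × 11.0/(5.32 + 11.0) = 349 μmol·min⁻¹.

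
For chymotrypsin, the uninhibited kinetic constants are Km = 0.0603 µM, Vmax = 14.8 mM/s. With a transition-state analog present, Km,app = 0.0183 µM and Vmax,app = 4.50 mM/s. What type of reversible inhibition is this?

uncompetitive

Both Km and Vmax decrease by the same factor (~3.29-fold) — characteristic of uncompetitive inhibition.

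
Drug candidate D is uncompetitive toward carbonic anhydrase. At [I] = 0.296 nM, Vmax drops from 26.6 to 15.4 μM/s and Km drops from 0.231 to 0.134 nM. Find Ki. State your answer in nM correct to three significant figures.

0.407 nM

Uncompetitive: Vmax,app = Vmax/α (and Km,app = Km/α) with α = 1 + [I]/Ki.
α = Vmax/Vmax,app = 26.6/15.4 = 1.727.
Since α = 1 + [I]/Ki, [I]/Ki = 1.727 − 1 = 0.7273 and Ki = 0.296/0.7273 = 0.407 nM.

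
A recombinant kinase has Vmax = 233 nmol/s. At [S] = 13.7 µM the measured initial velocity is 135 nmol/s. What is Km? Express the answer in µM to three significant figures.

From v = Vmax[S]/(Km+[S]), Km = [S](Vmax − v)/v.
Km = 13.7 × (233 − 135) / 135 = 1343/135 = 9.95 µM.

9.95 µM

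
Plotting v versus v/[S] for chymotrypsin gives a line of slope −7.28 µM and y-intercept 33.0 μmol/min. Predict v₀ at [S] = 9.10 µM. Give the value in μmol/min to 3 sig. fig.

18.3 μmol/min

In the Eadie–Hofstee form v = Vmax − Km·(v/[S]), the slope is −Km and the intercept is Vmax, so Km = 7.28 µM and Vmax = 33.0 μmol/min.
v = 33.0 × 9.10/(7.28 + 9.10) = 18.3 μmol/min.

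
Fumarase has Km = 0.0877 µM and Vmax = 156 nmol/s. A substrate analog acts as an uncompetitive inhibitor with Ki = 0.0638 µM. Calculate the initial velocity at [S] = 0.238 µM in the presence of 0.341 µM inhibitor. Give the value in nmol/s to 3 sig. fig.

α = 1 + [I]/Ki = 1 + 0.341/0.0638 = 6.345.
For an uncompetitive inhibitor, both parameters are divided by α, giving Vmax/α and Km/α: Km,app = 0.0138 µM, Vmax,app = 24.6 nmol/s.
v = Vmax,app·[S]/(Km,app + [S]) = 24.6 × 0.238/(0.0138 + 0.238) = 23.2 nmol/s.

23.2 nmol/s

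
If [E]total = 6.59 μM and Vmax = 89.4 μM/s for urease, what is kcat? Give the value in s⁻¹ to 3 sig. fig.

kcat = Vmax/[E]total = 89.4 μM/s / 6.59 μM = 13.6 s⁻¹.

13.6 s⁻¹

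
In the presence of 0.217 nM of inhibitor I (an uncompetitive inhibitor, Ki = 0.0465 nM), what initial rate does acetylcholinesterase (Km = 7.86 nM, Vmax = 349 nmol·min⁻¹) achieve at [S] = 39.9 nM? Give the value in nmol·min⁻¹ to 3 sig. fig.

59.5 nmol·min⁻¹

With α = 1 + [I]/Ki = 1 + 0.217/0.0465 = 5.667, the uncompetitive rate law is v = (Vmax/α)·[S] / (Km/α + [S]).
v = (349/5.667)×39.9 / (7.86/5.667 + 39.9) = 2457/41.29 = 59.5 nmol·min⁻¹.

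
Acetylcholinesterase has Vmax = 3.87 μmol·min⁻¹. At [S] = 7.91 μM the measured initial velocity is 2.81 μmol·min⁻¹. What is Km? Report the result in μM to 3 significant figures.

2.98 μM

v/Vmax = 2.81/3.87 = 0.7261 = [S]/(Km+[S]).
So Km + [S] = [S]/0.7261 = 10.89 μM, giving Km = 10.89 − 7.91 = 2.98 μM.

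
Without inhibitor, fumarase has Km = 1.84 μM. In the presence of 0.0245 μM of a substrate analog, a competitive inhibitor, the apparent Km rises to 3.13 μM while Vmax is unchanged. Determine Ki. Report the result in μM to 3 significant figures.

Competitive: Km,app = α·Km with α = 1 + [I]/Ki.
α = Km,app/Km = 3.13/1.84 = 1.701.
Since α = 1 + [I]/Ki, [I]/Ki = 1.701 − 1 = 0.7011 and Ki = 0.0245/0.7011 = 0.0349 μM.

0.0349 μM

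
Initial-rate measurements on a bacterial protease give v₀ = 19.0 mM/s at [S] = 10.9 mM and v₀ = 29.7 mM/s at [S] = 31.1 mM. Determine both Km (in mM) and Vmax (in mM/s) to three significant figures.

Km = 13.6 mM; Vmax = 42.7 mM/s

From v = Vmax[S]/(Km+[S]), each point gives Vmax = v(Km+[S])/[S].
Equating: 19.0(Km+10.9)/10.9 = 29.7(Km+31.1)/31.1.
1.743·Km + 19.0 = 0.9550·Km + 29.7, so (1.743 − 0.9550)·Km = 29.7 − 19.0.
Km = 10.70/0.7881 = 13.6 mM; then Vmax = 19.0(13.6+10.9)/10.9 = 42.7 mM/s.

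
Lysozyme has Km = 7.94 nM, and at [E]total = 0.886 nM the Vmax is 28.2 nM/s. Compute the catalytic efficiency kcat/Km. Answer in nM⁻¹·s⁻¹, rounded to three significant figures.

kcat = Vmax/[E]total = 28.2/0.886 = 31.8 s⁻¹.
kcat/Km = 31.8/7.94 = 4.01 nM⁻¹·s⁻¹.

4.01 nM⁻¹·s⁻¹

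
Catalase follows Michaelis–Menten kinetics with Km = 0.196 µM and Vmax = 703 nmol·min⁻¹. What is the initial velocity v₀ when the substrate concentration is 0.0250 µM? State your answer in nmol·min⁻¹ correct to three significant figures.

v = Vmax·[S]/(Km + [S]) = 703 × 0.0250 / (0.196 + 0.0250)
  = 17.58 / 0.2210 = 79.5 nmol·min⁻¹.

79.5 nmol·min⁻¹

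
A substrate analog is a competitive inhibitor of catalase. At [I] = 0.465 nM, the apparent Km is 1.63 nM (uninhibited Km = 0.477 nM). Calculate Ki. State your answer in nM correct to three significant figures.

Competitive: Km,app = α·Km with α = 1 + [I]/Ki.
α = Km,app/Km = 1.63/0.477 = 3.417.
Since α = 1 + [I]/Ki, [I]/Ki = 3.417 − 1 = 2.417 and Ki = 0.465/2.417 = 0.192 nM.

0.192 nM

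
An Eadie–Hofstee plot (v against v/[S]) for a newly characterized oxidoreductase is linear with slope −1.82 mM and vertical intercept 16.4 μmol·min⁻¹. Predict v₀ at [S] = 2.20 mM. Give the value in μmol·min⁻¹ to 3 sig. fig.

8.98 μmol·min⁻¹

In the Eadie–Hofstee form v = Vmax − Km·(v/[S]), the slope is −Km and the intercept is Vmax, so Km = 1.82 mM and Vmax = 16.4 μmol·min⁻¹.
v = 16.4 × 2.20/(1.82 + 2.20) = 8.98 μmol·min⁻¹.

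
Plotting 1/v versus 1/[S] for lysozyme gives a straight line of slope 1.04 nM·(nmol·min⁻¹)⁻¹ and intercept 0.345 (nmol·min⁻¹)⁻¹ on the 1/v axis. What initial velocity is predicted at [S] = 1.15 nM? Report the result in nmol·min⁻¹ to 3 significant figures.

0.800 nmol·min⁻¹

The y-intercept is 1/Vmax, so Vmax = 1/0.345 = 2.90 nmol·min⁻¹.
The slope is Km/Vmax, so Km = 1.04 × 2.90 = 3.01 nM.
Then v = 2.90 × 1.15/(3.01 + 1.15) = 0.800 nmol·min⁻¹.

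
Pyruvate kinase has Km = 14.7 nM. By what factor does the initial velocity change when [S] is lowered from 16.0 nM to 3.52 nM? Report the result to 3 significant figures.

Since Vmax cancels, v₂/v₁ = [S]₂(Km+[S]₁) / [S]₁(Km+[S]₂).
= 3.52×(14.7+16.0) / (16.0×(14.7+3.52)) = 108.1/291.5 = 0.371.

0.371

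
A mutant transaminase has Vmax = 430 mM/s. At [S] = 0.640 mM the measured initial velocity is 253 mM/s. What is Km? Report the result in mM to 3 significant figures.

0.448 mM

v/Vmax = 253/430 = 0.5884 = [S]/(Km+[S]).
So Km + [S] = [S]/0.5884 = 1.088 mM, giving Km = 1.088 − 0.640 = 0.448 mM.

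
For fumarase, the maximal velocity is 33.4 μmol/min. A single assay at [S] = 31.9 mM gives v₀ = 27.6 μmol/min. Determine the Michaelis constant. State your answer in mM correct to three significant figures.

v/Vmax = 27.6/33.4 = 0.8263 = [S]/(Km+[S]).
So Km + [S] = [S]/0.8263 = 38.60 mM, giving Km = 38.60 − 31.9 = 6.70 mM.

6.70 mM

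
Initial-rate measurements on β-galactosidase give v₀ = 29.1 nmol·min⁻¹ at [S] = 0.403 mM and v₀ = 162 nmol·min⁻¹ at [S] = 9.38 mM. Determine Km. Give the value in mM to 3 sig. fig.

2.42 mM

In reciprocal form, 1/v = (Km/Vmax)·(1/[S]) + 1/Vmax. The two points give (1/[S], 1/v) = (2.481, 0.03436) and (0.1066, 0.006173).
Slope = (0.03436 − 0.006173)/(2.481 − 0.1066) = 0.01187; intercept = 0.03436 − 0.01187×2.481 = 0.004907.
Vmax = 1/intercept = 204 nmol·min⁻¹; Km = slope × Vmax = 0.01187 × 204 = 2.42 mM.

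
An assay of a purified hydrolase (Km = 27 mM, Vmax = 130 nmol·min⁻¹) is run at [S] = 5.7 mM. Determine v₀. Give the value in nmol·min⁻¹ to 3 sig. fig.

[S]/(Km+[S]) = 5.7/32.70 = 0.1743, the fractional saturation.
v = 0.1743 × Vmax = 0.1743 × 130 = 22.7 nmol·min⁻¹.

22.7 nmol·min⁻¹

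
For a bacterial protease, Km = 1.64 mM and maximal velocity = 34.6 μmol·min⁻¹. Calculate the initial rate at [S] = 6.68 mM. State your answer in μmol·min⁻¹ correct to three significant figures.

27.8 μmol·min⁻¹

[S]/(Km+[S]) = 6.68/8.320 = 0.8029, the fractional saturation.
v = 0.8029 × Vmax = 0.8029 × 34.6 = 27.8 μmol·min⁻¹.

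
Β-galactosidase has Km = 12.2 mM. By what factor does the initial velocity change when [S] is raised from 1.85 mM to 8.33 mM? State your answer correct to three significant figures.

3.08

Since Vmax cancels, v₂/v₁ = [S]₂(Km+[S]₁) / [S]₁(Km+[S]₂).
= 8.33×(12.2+1.85) / (1.85×(12.2+8.33)) = 117.0/37.98 = 3.08.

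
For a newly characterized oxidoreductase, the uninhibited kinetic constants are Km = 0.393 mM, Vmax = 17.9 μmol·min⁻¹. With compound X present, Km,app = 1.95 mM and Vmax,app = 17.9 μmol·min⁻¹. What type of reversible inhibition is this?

competitive

Km increases (0.393 → 1.95 mM) while Vmax is unchanged — the hallmark of competitive inhibition.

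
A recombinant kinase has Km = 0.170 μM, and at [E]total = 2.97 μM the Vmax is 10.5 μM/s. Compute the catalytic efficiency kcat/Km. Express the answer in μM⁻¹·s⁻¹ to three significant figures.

20.8 μM⁻¹·s⁻¹

kcat = Vmax/[E]total = 10.5/2.97 = 3.54 s⁻¹.
kcat/Km = 3.54/0.170 = 20.8 μM⁻¹·s⁻¹.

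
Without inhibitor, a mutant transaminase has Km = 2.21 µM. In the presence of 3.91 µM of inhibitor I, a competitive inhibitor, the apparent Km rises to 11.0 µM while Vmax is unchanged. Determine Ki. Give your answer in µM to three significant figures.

0.983 µM

Competitive: Km,app = α·Km with α = 1 + [I]/Ki.
α = Km,app/Km = 11.0/2.21 = 4.977.
Ki = [I]/(α − 1) = 3.91/3.977 = 0.983 µM.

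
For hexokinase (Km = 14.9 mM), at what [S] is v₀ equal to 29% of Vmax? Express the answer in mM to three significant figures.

6.09 mM

v/Vmax = [S]/(Km+[S]) = 0.29, so [S] = Km·0.29/(1 − 0.29) = 14.9 × 0.4085.
[S] = 6.09 mM.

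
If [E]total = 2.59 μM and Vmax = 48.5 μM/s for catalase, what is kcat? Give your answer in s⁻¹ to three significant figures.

kcat = Vmax/[E]total = 48.5 μM/s / 2.59 μM = 18.7 s⁻¹.

18.7 s⁻¹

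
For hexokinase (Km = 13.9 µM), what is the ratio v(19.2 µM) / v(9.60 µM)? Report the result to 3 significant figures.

The fractional saturations are [S]/(Km+[S]) = 9.60/23.50 = 0.4085 and 19.2/33.10 = 0.5801.
v₂/v₁ is just their ratio: 0.5801/0.4085 = 1.42.

1.42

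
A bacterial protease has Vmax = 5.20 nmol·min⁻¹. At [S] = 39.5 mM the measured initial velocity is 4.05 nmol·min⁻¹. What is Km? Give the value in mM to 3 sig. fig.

11.2 mM

From v = Vmax[S]/(Km+[S]), Km = [S](Vmax − v)/v.
Km = 39.5 × (5.20 − 4.05) / 4.05 = 45.43/4.05 = 11.2 mM.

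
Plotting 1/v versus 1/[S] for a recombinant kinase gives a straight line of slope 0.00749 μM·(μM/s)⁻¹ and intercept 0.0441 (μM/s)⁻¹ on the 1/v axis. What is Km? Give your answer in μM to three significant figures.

y-intercept = 1/Vmax ⇒ Vmax = 22.7 μM/s; slope = Km/Vmax ⇒ Km = slope × Vmax.
Km = 0.00749 × 22.7 = 0.170 μM.

0.170 μM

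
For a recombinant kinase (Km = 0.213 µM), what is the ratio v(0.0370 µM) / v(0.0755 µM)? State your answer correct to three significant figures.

Since Vmax cancels, v₂/v₁ = [S]₂(Km+[S]₁) / [S]₁(Km+[S]₂).
= 0.0370×(0.213+0.0755) / (0.0755×(0.213+0.0370)) = 0.01067/0.01888 = 0.566.

0.566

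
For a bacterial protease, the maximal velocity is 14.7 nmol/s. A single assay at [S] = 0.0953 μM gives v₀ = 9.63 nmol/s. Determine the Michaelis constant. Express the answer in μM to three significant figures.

v/Vmax = 9.63/14.7 = 0.6551 = [S]/(Km+[S]).
So Km + [S] = [S]/0.6551 = 0.1455 μM, giving Km = 0.1455 − 0.0953 = 0.0502 μM.

0.0502 μM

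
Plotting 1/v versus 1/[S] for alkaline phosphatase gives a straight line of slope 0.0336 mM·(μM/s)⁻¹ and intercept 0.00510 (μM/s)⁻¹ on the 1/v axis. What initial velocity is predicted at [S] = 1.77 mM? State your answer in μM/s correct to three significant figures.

The y-intercept is 1/Vmax, so Vmax = 1/0.00510 = 196 μM/s.
The slope is Km/Vmax, so Km = 0.0336 × 196 = 6.59 mM.
Then v = 196 × 1.77/(6.59 + 1.77) = 41.5 μM/s.

41.5 μM/s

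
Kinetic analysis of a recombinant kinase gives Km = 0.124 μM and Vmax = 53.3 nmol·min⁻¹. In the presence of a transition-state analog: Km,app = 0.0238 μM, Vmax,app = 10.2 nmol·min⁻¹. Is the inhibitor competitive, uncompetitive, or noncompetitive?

uncompetitive

Both Km and Vmax decrease by the same factor (~5.21-fold) — characteristic of uncompetitive inhibition.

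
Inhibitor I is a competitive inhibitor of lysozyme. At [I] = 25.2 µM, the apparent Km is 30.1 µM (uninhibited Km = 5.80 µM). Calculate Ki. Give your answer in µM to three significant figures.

6.01 µM

Competitive: Km,app = α·Km with α = 1 + [I]/Ki.
α = Km,app/Km = 30.1/5.80 = 5.190.
Since α = 1 + [I]/Ki, [I]/Ki = 5.190 − 1 = 4.190 and Ki = 25.2/4.190 = 6.01 µM.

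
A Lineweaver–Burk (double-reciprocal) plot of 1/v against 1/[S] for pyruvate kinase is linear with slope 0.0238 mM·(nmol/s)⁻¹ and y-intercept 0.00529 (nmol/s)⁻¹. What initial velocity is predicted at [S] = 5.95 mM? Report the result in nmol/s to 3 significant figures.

The y-intercept is 1/Vmax, so Vmax = 1/0.00529 = 189 nmol/s.
The slope is Km/Vmax, so Km = 0.0238 × 189 = 4.50 mM.
Then v = 189 × 5.95/(4.50 + 5.95) = 108 nmol/s.

108 nmol/s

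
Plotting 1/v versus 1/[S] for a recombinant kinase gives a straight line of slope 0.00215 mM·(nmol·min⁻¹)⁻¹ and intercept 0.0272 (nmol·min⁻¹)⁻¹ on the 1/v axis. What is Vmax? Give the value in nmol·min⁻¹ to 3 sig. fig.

36.8 nmol·min⁻¹

The y-intercept of a Lineweaver–Burk plot equals 1/Vmax, so Vmax = 1/0.0272 = 36.8 nmol·min⁻¹.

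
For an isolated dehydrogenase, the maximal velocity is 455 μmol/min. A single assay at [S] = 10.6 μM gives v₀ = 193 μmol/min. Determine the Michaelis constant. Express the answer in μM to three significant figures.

v/Vmax = 193/455 = 0.4242 = [S]/(Km+[S]).
So Km + [S] = [S]/0.4242 = 24.99 μM, giving Km = 24.99 − 10.6 = 14.4 μM.

14.4 μM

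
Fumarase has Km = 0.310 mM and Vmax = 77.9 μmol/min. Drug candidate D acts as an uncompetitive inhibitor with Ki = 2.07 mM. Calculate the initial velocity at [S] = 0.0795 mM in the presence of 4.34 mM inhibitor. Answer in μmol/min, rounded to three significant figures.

11.1 μmol/min

With α = 1 + [I]/Ki = 1 + 4.34/2.07 = 3.097, the uncompetitive rate law is v = (Vmax/α)·[S] / (Km/α + [S]).
v = (77.9/3.097)×0.0795 / (0.310/3.097 + 0.0795) = 2.000/0.1796 = 11.1 μmol/min.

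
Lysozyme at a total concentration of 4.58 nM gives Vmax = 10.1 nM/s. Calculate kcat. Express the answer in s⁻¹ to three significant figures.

2.21 s⁻¹

kcat = Vmax/[E]total = 10.1 nM/s / 4.58 nM = 2.21 s⁻¹.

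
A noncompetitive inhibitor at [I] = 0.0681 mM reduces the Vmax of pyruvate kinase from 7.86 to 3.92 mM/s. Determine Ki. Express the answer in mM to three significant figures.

0.0678 mM

Noncompetitive: Vmax,app = Vmax/α with α = 1 + [I]/Ki.
α = Vmax/Vmax,app = 7.86/3.92 = 2.005.
Ki = [I]/(α − 1) = 0.0681/1.005 = 0.0678 mM.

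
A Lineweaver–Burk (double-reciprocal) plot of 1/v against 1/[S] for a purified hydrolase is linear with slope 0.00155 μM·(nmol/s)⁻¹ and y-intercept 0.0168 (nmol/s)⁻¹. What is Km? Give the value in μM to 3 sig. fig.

y-intercept = 1/Vmax ⇒ Vmax = 59.5 nmol/s; slope = Km/Vmax ⇒ Km = slope × Vmax.
Km = 0.00155 × 59.5 = 0.0923 μM.

0.0923 μM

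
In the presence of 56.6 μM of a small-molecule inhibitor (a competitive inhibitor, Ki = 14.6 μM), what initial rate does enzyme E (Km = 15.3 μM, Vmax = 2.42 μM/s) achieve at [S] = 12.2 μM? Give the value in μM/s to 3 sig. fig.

With α = 1 + [I]/Ki = 1 + 56.6/14.6 = 4.877, the competitive rate law is v = Vmax[S] / (αKm + [S]).
v = 2.42×12.2 / (4.877×15.3 + 12.2) = 29.52/86.81 = 0.340 μM/s.

0.340 μM/s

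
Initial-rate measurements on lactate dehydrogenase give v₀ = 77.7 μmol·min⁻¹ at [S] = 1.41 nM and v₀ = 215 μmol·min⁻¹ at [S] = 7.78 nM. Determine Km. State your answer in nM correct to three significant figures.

5.00 nM

In reciprocal form, 1/v = (Km/Vmax)·(1/[S]) + 1/Vmax. The two points give (1/[S], 1/v) = (0.7092, 0.01287) and (0.1285, 0.004651).
Slope = (0.01287 − 0.004651)/(0.7092 − 0.1285) = 0.01415; intercept = 0.01287 − 0.01415×0.7092 = 0.002832.
Vmax = 1/intercept = 353 μmol·min⁻¹; Km = slope × Vmax = 0.01415 × 353 = 5.00 nM.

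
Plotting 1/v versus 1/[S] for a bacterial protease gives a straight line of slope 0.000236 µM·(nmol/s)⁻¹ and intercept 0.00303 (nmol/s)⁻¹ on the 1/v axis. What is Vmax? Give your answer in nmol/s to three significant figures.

330 nmol/s

The y-intercept of a Lineweaver–Burk plot equals 1/Vmax, so Vmax = 1/0.00303 = 330 nmol/s.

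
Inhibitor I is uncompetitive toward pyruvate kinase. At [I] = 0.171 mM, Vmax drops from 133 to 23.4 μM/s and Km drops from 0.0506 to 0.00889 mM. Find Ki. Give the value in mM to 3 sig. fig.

Uncompetitive: Vmax,app = Vmax/α (and Km,app = Km/α) with α = 1 + [I]/Ki.
α = Vmax/Vmax,app = 133/23.4 = 5.684.
Ki = [I]/(α − 1) = 0.171/4.684 = 0.0365 mM.

0.0365 mM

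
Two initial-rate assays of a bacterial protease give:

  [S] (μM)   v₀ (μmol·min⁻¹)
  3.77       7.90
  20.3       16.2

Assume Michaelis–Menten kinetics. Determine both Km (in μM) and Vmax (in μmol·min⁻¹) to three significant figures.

Km = 6.40 μM; Vmax = 21.3 μmol·min⁻¹

From v = Vmax[S]/(Km+[S]), each point gives Vmax = v(Km+[S])/[S].
Equating: 7.90(Km+3.77)/3.77 = 16.2(Km+20.3)/20.3.
2.095·Km + 7.90 = 0.7980·Km + 16.2, so (2.095 − 0.7980)·Km = 16.2 − 7.90.
Km = 8.300/1.297 = 6.40 μM; then Vmax = 7.90(6.40+3.77)/3.77 = 21.3 μmol·min⁻¹.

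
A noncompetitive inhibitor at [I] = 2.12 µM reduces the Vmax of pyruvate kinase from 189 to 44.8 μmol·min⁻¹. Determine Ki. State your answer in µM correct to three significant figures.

0.659 µM

Noncompetitive: Vmax,app = Vmax/α with α = 1 + [I]/Ki.
α = Vmax/Vmax,app = 189/44.8 = 4.219.
Ki = [I]/(α − 1) = 2.12/3.219 = 0.659 µM.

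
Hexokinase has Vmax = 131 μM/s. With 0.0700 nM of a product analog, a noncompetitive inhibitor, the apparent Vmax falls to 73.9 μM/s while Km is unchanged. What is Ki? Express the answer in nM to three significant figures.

Noncompetitive: Vmax,app = Vmax/α with α = 1 + [I]/Ki.
α = Vmax/Vmax,app = 131/73.9 = 1.773.
Ki = [I]/(α − 1) = 0.0700/0.7727 = 0.0906 nM.

0.0906 nM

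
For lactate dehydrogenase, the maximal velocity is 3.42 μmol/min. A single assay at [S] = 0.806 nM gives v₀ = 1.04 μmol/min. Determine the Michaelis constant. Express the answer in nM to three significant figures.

1.84 nM

v/Vmax = 1.04/3.42 = 0.3041 = [S]/(Km+[S]).
So Km + [S] = [S]/0.3041 = 2.650 nM, giving Km = 2.650 − 0.806 = 1.84 nM.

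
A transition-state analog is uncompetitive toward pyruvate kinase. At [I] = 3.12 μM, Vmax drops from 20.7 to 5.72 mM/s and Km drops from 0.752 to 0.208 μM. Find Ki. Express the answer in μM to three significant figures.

1.19 μM

Uncompetitive: Vmax,app = Vmax/α (and Km,app = Km/α) with α = 1 + [I]/Ki.
α = Vmax/Vmax,app = 20.7/5.72 = 3.619.
Ki = [I]/(α − 1) = 3.12/2.619 = 1.19 μM.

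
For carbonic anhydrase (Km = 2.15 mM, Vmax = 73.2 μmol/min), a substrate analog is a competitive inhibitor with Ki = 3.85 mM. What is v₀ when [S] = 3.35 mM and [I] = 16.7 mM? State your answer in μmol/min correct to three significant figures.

16.5 μmol/min

α = 1 + [I]/Ki = 1 + 16.7/3.85 = 5.338.
For a competitive inhibitor, Vmax is unchanged and the apparent Km becomes α·Km: Km,app = 11.5 mM, Vmax,app = 73.2 μmol/min.
v = Vmax,app·[S]/(Km,app + [S]) = 73.2 × 3.35/(11.5 + 3.35) = 16.5 μmol/min.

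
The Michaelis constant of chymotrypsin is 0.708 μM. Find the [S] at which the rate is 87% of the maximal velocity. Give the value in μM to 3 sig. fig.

4.74 μM

v/Vmax = [S]/(Km+[S]) = 0.87, so [S] = Km·0.87/(1 − 0.87) = 0.708 × 6.692.
[S] = 4.74 μM.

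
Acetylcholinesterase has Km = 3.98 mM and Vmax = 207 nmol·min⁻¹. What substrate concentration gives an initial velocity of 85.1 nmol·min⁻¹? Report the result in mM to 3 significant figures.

Rearranging v = Vmax[S]/(Km+[S]) gives [S] = Km·v/(Vmax − v).
[S] = 3.98 × 85.1 / (207 − 85.1) = 338.7/121.9 = 2.78 mM.

2.78 mM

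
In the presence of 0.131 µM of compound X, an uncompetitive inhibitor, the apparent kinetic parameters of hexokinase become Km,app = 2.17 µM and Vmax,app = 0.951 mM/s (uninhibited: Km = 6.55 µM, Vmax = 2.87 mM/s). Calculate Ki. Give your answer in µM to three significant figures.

Uncompetitive: Vmax,app = Vmax/α (and Km,app = Km/α) with α = 1 + [I]/Ki.
α = Vmax/Vmax,app = 2.87/0.951 = 3.018.
Since α = 1 + [I]/Ki, [I]/Ki = 3.018 − 1 = 2.018 and Ki = 0.131/2.018 = 0.0649 µM.

0.0649 µM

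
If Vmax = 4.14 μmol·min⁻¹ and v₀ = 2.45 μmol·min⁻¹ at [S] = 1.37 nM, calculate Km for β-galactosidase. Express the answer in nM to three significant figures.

0.945 nM

v/Vmax = 2.45/4.14 = 0.5918 = [S]/(Km+[S]).
So Km + [S] = [S]/0.5918 = 2.315 nM, giving Km = 2.315 − 1.37 = 0.945 nM.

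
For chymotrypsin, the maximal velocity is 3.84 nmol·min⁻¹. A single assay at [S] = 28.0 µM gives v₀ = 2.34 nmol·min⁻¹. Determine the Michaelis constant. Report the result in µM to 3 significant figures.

17.9 µM

v/Vmax = 2.34/3.84 = 0.6094 = [S]/(Km+[S]).
So Km + [S] = [S]/0.6094 = 45.95 µM, giving Km = 45.95 − 28.0 = 17.9 µM.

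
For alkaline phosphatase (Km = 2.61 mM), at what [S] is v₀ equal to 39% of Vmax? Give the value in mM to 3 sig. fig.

v/Vmax = [S]/(Km+[S]) = 0.39, so [S] = Km·0.39/(1 − 0.39) = 2.61 × 0.6393.
[S] = 1.67 mM.

1.67 mM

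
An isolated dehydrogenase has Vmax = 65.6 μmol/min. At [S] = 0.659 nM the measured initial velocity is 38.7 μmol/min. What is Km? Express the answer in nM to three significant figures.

0.458 nM

v/Vmax = 38.7/65.6 = 0.5899 = [S]/(Km+[S]).
So Km + [S] = [S]/0.5899 = 1.117 nM, giving Km = 1.117 − 0.659 = 0.458 nM.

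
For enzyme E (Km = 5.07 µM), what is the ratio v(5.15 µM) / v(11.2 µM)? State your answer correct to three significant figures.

0.732

The fractional saturations are [S]/(Km+[S]) = 11.2/16.27 = 0.6884 and 5.15/10.22 = 0.5039.
v₂/v₁ is just their ratio: 0.5039/0.6884 = 0.732.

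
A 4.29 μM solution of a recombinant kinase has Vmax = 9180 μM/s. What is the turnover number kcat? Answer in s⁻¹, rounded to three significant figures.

kcat = Vmax/[E]total = 9180 μM/s / 4.29 μM = 2140 s⁻¹.

2140 s⁻¹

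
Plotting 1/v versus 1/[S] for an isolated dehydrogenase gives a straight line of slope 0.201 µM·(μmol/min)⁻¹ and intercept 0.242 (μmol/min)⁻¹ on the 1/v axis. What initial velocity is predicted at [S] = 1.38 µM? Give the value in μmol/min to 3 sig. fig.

The y-intercept is 1/Vmax, so Vmax = 1/0.242 = 4.13 μmol/min.
The slope is Km/Vmax, so Km = 0.201 × 4.13 = 0.831 µM.
Then v = 4.13 × 1.38/(0.831 + 1.38) = 2.58 μmol/min.

2.58 μmol/min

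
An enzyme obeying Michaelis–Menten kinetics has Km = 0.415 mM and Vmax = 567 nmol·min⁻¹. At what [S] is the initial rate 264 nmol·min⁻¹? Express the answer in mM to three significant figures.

Rearranging v = Vmax[S]/(Km+[S]) gives [S] = Km·v/(Vmax − v).
[S] = 0.415 × 264 / (567 − 264) = 109.6/303.0 = 0.362 mM.

0.362 mM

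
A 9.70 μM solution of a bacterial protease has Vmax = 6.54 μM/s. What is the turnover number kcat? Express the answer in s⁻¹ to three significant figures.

0.674 s⁻¹

kcat = Vmax/[E]total = 6.54 μM/s / 9.70 μM = 0.674 s⁻¹.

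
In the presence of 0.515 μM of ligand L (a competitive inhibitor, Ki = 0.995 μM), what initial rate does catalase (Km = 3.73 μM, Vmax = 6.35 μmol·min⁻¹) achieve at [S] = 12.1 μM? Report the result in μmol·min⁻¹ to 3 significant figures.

4.33 μmol·min⁻¹

With α = 1 + [I]/Ki = 1 + 0.515/0.995 = 1.518, the competitive rate law is v = Vmax[S] / (αKm + [S]).
v = 6.35×12.1 / (1.518×3.73 + 12.1) = 76.83/17.76 = 4.33 μmol·min⁻¹.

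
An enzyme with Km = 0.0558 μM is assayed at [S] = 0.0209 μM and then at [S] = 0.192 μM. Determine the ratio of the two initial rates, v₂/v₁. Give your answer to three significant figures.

2.84

Since Vmax cancels, v₂/v₁ = [S]₂(Km+[S]₁) / [S]₁(Km+[S]₂).
= 0.192×(0.0558+0.0209) / (0.0209×(0.0558+0.192)) = 0.01473/0.005179 = 2.84.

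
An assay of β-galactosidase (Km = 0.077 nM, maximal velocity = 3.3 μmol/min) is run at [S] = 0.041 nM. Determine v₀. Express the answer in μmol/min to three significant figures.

1.15 μmol/min

v = Vmax·[S]/(Km + [S]) = 3.3 × 0.041 / (0.077 + 0.041)
  = 0.1353 / 0.1180 = 1.15 μmol/min.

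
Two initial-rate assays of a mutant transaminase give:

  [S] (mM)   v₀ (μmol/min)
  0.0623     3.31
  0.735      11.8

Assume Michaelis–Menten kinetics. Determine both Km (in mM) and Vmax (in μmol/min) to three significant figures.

From v = Vmax[S]/(Km+[S]), each point gives Vmax = v(Km+[S])/[S].
Equating: 3.31(Km+0.0623)/0.0623 = 11.8(Km+0.735)/0.735.
53.13·Km + 3.31 = 16.05·Km + 11.8, so (53.13 − 16.05)·Km = 11.8 − 3.31.
Km = 8.490/37.08 = 0.229 mM; then Vmax = 3.31(0.229+0.0623)/0.0623 = 15.5 μmol/min.

Km = 0.229 mM; Vmax = 15.5 μmol/min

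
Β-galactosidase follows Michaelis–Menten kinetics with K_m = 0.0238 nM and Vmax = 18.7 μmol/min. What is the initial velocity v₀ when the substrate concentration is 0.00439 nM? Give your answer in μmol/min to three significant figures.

2.91 μmol/min

v = Vmax·[S]/(Km + [S]) = 18.7 × 0.00439 / (0.0238 + 0.00439)
  = 0.08209 / 0.02819 = 2.91 μmol/min.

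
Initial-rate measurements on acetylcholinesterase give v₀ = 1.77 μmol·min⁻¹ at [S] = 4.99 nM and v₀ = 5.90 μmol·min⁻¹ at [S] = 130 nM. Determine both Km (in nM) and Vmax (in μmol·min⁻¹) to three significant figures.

Km = 13.4 nM; Vmax = 6.51 μmol·min⁻¹

From v = Vmax[S]/(Km+[S]), each point gives Vmax = v(Km+[S])/[S].
Equating: 1.77(Km+4.99)/4.99 = 5.90(Km+130)/130.
0.3547·Km + 1.77 = 0.04538·Km + 5.90, so (0.3547 − 0.04538)·Km = 5.90 − 1.77.
Km = 4.130/0.3093 = 13.4 nM; then Vmax = 1.77(13.4+4.99)/4.99 = 6.51 μmol·min⁻¹.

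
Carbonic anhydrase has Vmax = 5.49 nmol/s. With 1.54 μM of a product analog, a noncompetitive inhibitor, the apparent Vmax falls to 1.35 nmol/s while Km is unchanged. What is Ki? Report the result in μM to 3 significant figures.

0.502 μM

Noncompetitive: Vmax,app = Vmax/α with α = 1 + [I]/Ki.
α = Vmax/Vmax,app = 5.49/1.35 = 4.067.
Ki = [I]/(α − 1) = 1.54/3.067 = 0.502 μM.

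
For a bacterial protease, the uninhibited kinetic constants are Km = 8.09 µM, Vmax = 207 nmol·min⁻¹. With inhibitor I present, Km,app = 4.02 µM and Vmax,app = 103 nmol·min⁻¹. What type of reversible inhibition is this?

Both Km and Vmax decrease by the same factor (~2.01-fold) — characteristic of uncompetitive inhibition.

uncompetitive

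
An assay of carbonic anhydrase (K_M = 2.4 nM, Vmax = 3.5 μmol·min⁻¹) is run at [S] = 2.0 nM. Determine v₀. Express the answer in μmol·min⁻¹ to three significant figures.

v = Vmax·[S]/(Km + [S]) = 3.5 × 2.0 / (2.4 + 2.0)
  = 7.000 / 4.400 = 1.59 μmol·min⁻¹.

1.59 μmol·min⁻¹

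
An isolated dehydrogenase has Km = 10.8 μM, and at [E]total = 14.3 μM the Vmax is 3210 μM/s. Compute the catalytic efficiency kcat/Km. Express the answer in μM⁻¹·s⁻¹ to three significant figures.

kcat = Vmax/[E]total = 3210/14.3 = 224 s⁻¹.
kcat/Km = 224/10.8 = 20.8 μM⁻¹·s⁻¹.

20.8 μM⁻¹·s⁻¹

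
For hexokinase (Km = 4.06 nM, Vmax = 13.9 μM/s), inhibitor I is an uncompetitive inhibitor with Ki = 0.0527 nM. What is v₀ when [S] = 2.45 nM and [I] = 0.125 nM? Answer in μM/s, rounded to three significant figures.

α = 1 + [I]/Ki = 1 + 0.125/0.0527 = 3.372.
For an uncompetitive inhibitor, both parameters are divided by α, giving Vmax/α and Km/α: Km,app = 1.20 nM, Vmax,app = 4.12 μM/s.
v = Vmax,app·[S]/(Km,app + [S]) = 4.12 × 2.45/(1.20 + 2.45) = 2.76 μM/s.

2.76 μM/s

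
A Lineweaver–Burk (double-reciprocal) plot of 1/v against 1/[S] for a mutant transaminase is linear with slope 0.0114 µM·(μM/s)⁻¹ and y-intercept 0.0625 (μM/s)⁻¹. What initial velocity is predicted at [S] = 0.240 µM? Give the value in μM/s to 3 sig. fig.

The y-intercept is 1/Vmax, so Vmax = 1/0.0625 = 16.0 μM/s.
The slope is Km/Vmax, so Km = 0.0114 × 16.0 = 0.182 µM.
Then v = 16.0 × 0.240/(0.182 + 0.240) = 9.09 μM/s.

9.09 μM/s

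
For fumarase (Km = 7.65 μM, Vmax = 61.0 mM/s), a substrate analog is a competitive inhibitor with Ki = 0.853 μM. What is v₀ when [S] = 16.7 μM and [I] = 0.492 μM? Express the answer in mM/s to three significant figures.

α = 1 + [I]/Ki = 1 + 0.492/0.853 = 1.577.
For a competitive inhibitor, Vmax is unchanged and the apparent Km becomes α·Km: Km,app = 12.1 μM, Vmax,app = 61.0 mM/s.
v = Vmax,app·[S]/(Km,app + [S]) = 61.0 × 16.7/(12.1 + 16.7) = 35.4 mM/s.

35.4 mM/s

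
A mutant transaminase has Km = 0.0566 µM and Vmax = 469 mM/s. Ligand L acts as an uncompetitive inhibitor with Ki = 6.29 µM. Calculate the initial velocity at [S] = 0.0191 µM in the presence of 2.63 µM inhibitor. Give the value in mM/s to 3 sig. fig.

α = 1 + [I]/Ki = 1 + 2.63/6.29 = 1.418.
For an uncompetitive inhibitor, both parameters are divided by α, giving Vmax/α and Km/α: Km,app = 0.0399 µM, Vmax,app = 331 mM/s.
v = Vmax,app·[S]/(Km,app + [S]) = 331 × 0.0191/(0.0399 + 0.0191) = 107 mM/s.

107 mM/s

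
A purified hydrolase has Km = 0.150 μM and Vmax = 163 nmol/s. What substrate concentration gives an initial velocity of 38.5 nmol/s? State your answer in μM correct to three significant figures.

0.0464 μM

The required fractional saturation is v/Vmax = 38.5/163 = 0.2362.
Then [S]/(Km+[S]) = 0.2362 ⇒ [S] = 0.150 × 0.2362/(1 − 0.2362) = 0.0464 μM.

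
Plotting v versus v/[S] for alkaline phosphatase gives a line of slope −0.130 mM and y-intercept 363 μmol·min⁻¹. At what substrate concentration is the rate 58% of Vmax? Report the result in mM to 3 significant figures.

0.180 mM

The Eadie–Hofstee slope gives Km = 0.130 mM (slope = −Km).
v/Vmax = [S]/(Km+[S]) = 0.58 ⇒ [S] = Km·0.58/(1−0.58) = 0.130 × 1.381 = 0.180 mM.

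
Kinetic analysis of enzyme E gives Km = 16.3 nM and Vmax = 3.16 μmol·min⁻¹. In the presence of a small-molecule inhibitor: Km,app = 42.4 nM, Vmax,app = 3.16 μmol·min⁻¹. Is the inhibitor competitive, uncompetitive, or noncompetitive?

competitive

Km increases (16.3 → 42.4 nM) while Vmax is unchanged — the hallmark of competitive inhibition.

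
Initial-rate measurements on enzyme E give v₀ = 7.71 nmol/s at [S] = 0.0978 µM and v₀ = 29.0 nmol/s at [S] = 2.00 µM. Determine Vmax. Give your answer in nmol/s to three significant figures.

33.8 nmol/s

In reciprocal form, 1/v = (Km/Vmax)·(1/[S]) + 1/Vmax. The two points give (1/[S], 1/v) = (10.22, 0.1297) and (0.5000, 0.03448).
Slope = (0.1297 − 0.03448)/(10.22 − 0.5000) = 0.009791; intercept = 0.1297 − 0.009791×10.22 = 0.02959.
Vmax = 1/intercept = 33.8 nmol/s; Km = slope × Vmax = 0.009791 × 33.8 = 0.331 µM.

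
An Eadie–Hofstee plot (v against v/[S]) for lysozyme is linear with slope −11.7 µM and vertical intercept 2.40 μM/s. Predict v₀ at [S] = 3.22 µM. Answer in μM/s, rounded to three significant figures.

0.518 μM/s

In the Eadie–Hofstee form v = Vmax − Km·(v/[S]), the slope is −Km and the intercept is Vmax, so Km = 11.7 µM and Vmax = 2.40 μM/s.
v = 2.40 × 3.22/(11.7 + 3.22) = 0.518 μM/s.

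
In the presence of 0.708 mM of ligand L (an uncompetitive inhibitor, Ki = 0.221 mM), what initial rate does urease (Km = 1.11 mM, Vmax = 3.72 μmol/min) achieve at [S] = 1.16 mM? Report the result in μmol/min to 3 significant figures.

With α = 1 + [I]/Ki = 1 + 0.708/0.221 = 4.204, the uncompetitive rate law is v = (Vmax/α)·[S] / (Km/α + [S]).
v = (3.72/4.204)×1.16 / (1.11/4.204 + 1.16) = 1.027/1.424 = 0.721 μmol/min.

0.721 μmol/min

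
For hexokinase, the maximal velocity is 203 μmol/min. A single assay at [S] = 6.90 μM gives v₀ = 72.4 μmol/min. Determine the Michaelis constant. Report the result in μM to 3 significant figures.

v/Vmax = 72.4/203 = 0.3567 = [S]/(Km+[S]).
So Km + [S] = [S]/0.3567 = 19.35 μM, giving Km = 19.35 − 6.90 = 12.4 μM.

12.4 μM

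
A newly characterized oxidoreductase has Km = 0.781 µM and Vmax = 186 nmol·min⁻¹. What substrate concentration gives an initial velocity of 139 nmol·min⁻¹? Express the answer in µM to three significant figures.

The required fractional saturation is v/Vmax = 139/186 = 0.7473.
Then [S]/(Km+[S]) = 0.7473 ⇒ [S] = 0.781 × 0.7473/(1 − 0.7473) = 2.31 µM.

2.31 µM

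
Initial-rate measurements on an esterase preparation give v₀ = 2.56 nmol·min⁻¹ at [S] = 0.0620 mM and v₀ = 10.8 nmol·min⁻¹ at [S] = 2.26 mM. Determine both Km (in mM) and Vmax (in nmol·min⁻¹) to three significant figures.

Km = 0.226 mM; Vmax = 11.9 nmol·min⁻¹

From v = Vmax[S]/(Km+[S]), each point gives Vmax = v(Km+[S])/[S].
Equating: 2.56(Km+0.0620)/0.0620 = 10.8(Km+2.26)/2.26.
41.29·Km + 2.56 = 4.779·Km + 10.8, so (41.29 − 4.779)·Km = 10.8 − 2.56.
Km = 8.240/36.51 = 0.226 mM; then Vmax = 2.56(0.226+0.0620)/0.0620 = 11.9 nmol·min⁻¹.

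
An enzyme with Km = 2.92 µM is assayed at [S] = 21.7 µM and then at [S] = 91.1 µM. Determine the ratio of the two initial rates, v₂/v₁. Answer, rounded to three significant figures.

The fractional saturations are [S]/(Km+[S]) = 21.7/24.62 = 0.8814 and 91.1/94.02 = 0.9689.
v₂/v₁ is just their ratio: 0.9689/0.8814 = 1.10.

1.10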